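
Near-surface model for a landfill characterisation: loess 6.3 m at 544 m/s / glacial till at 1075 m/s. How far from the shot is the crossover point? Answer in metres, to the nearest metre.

θ_c = arcsin(544/1075) = 30.40°, so cos θ_c = 0.8625 and tᵢ = 2h cos θ_c/V₁ = 0.0200 s.
At crossover x/V₁ = x/V₂ + tᵢ ⇒ x = tᵢ/(1/V₁ − 1/V₂) = 0.01998/(1.8382e-03 − 9.3023e-04) = 22.00 m.

22 m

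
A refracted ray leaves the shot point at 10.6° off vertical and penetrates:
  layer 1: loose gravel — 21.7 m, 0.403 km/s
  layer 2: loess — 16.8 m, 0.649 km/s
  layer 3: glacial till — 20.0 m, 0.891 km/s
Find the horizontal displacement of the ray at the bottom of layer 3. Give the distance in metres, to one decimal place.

Apply Snell's law at each interface; in layer i the horizontal offset is hᵢ·tan θᵢ.
Layer 1: θ = 10.60°; offset = 21.7·tan 10.60° = 4.061 m.
Layer 2: sin θ = 0.649·sin 10.6°/0.403 = 0.2962, θ = 17.23°; offset = 16.8·tan 17.23° = 5.211 m.
Layer 3: sin θ = 0.891·sin 10.6°/0.403 = 0.4067, θ = 24.00°; offset = 20.0·tan 24.00° = 8.904 m.
Summing the layer offsets gives 18.175 m.

18.2 m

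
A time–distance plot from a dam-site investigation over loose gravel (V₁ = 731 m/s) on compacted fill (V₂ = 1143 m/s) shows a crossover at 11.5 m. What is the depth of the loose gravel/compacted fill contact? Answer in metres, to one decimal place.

2.7 m

h = (x_cross/2)·√((V₂−V₁)/(V₂+V₁)).
(V₂−V₁)/(V₂+V₁) = (1143−731)/(1143+731) = 0.2199; √ = 0.4689.
h = (11.5/2)·0.4689 = 2.70 m.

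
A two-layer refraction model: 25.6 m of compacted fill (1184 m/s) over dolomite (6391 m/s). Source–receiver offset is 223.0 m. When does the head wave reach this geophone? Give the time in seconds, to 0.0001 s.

0.0774 s

θ_c = arcsin(V₁/V₂) = arcsin(1184/6391) = 10.68°, cos θ_c = 0.9827.
Intercept time tᵢ = 2h cos θ_c / V₁ = 2·25.6·0.9827/1184 = 0.04249 s.
t = x/V₂ + tᵢ = 223.0/6391 + 0.04249 = 0.07739 s.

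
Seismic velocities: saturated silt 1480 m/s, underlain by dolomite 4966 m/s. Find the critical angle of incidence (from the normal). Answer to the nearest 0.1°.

17.3°

At critical incidence the refracted ray runs along the interface (θ₂ = 90°), so sin θ_c = V₁/V₂.
θ_c = arcsin(1480/4966) = arcsin 0.2980 = 17.34°.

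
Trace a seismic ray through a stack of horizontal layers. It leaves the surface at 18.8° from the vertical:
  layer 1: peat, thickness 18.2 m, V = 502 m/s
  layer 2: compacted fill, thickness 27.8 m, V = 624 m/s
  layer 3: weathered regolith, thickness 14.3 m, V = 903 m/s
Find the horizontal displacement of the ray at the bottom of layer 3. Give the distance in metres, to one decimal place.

p = sin θ₁/V₁ = sin 18.8°/502 = 6.4196e-04 s/m is conserved through the stack.
Layer 1: θ = 18.80°; offset = 18.2·tan 18.80° = 6.196 m.
Layer 2: sin θ = p·624 = 0.4006 → θ = 23.61°; offset = 27.8·tan 23.61° = 12.154 m.
Layer 3: sin θ = p·903 = 0.5797 → θ = 35.43°; offset = 14.3·tan 35.43° = 10.173 m.
Σ offsets = 28.523 m.

28.5 m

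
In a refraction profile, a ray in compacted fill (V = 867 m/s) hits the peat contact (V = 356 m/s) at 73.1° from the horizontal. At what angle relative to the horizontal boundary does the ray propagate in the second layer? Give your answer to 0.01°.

Angle from the normal: 90° − 73.1° = 16.9°.
Snell's law: sin θ₂ = (V₂/V₁)·sin θ₁ = (356/867)·sin 16.9° = 0.1194.
θ₂ = arcsin 0.1194 = 6.86° from the normal.
From the interface: 90° − 6.86° = 83.14°.

83.14°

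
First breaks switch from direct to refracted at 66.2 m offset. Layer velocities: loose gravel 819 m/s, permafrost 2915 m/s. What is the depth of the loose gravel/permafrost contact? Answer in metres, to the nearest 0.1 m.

24.8 m

h = (x_cross/2)·√((V₂−V₁)/(V₂+V₁)).
(V₂−V₁)/(V₂+V₁) = (2915−819)/(2915+819) = 0.5613; √ = 0.7492.
h = (66.2/2)·0.7492 = 24.80 m.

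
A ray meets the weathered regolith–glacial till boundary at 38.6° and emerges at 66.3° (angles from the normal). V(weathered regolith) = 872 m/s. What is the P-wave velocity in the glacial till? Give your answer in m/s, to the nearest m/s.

1280 m/s

sin 38.6° = 0.6239; sin 66.3° = 0.9157.
V₂ = V₁·(sin θ₂/sin θ₁) = 872·(0.9157/0.6239) = 1279.83 m/s.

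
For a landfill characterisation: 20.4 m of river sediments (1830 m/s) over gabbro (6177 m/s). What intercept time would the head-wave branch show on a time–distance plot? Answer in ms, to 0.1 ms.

θ_c = arcsin(V₁/V₂) = arcsin(1830/6177) = 17.23°; cos θ_c = 0.9551.
tᵢ = 2h·cos θ_c / V₁ = 2·20.4·0.9551 / 1830 = 0.02129 s.

21.3 ms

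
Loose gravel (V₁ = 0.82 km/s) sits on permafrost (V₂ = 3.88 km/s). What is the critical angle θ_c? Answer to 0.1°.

12.2°

Critical incidence: sin θ_c = V₁/V₂ = 0.82/3.88 = 0.2113.
θ_c = arcsin 0.2113 = 12.20°.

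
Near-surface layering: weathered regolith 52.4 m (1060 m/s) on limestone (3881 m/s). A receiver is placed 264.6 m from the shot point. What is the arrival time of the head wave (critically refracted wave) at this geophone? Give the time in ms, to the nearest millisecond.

θ_c = arcsin(V₁/V₂) = arcsin(1060/3881) = 15.85°, cos θ_c = 0.9620.
Intercept time tᵢ = 2h cos θ_c / V₁ = 2·52.4·0.9620/1060 = 0.09511 s.
t = x/V₂ + tᵢ = 264.6/3881 + 0.09511 = 0.16329 s.

163 ms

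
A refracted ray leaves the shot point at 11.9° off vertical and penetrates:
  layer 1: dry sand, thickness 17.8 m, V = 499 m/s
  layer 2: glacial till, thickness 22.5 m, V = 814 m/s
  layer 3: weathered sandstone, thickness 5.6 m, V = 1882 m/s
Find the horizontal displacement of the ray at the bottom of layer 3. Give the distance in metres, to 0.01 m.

18.72 m

p = sin θ₁/V₁ = sin 11.9°/499 = 4.1323e-04 s/m is conserved through the stack.
Layer 1: θ = 11.90°; offset = 17.8·tan 11.90° = 3.7510 m.
Layer 2: sin θ = p·814 = 0.3364 → θ = 19.66°; offset = 22.5·tan 19.66° = 8.0367 m.
Layer 3: sin θ = p·1882 = 0.7777 → θ = 51.05°; offset = 5.6·tan 51.05° = 6.9281 m.
Σ offsets = 18.7158 m.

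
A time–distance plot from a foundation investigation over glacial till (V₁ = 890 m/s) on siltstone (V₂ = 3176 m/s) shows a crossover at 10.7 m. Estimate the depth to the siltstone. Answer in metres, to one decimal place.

x_cross = 2h·√((V₂+V₁)/(V₂−V₁)) → h = x_cross / (2·√((V₂+V₁)/(V₂−V₁))).
√((V₂+V₁)/(V₂−V₁)) = √((3176+890)/(3176−890)) = 1.3337.
h = 10.7 / (2·1.3337) = 4.01 m.

4.0 m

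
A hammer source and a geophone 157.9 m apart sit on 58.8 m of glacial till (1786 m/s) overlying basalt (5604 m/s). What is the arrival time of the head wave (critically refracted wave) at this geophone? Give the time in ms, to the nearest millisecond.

91 ms

t = x/V₂ + 2h·√(V₂²−V₁²)/(V₁V₂).
√(V₂²−V₁²) = √(5604²−1786²) = 5311.8 m/s; delay term = 2·58.8·5311.8/(1786·5604) = 0.06241 s.
t = 157.9/5604 + 0.06241 = 0.09059 s.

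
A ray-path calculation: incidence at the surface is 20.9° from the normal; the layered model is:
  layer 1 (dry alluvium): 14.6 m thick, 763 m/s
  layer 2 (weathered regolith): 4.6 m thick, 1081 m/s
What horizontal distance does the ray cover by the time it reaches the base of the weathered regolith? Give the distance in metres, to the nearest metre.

8 m

Apply Snell's law at each interface; in layer i the horizontal offset is hᵢ·tan θᵢ.
Layer 1: θ = 20.90°; offset = 14.6·tan 20.90° = 5.575 m.
Layer 2: sin θ = 1081·sin 20.9°/763 = 0.5054, θ = 30.36°; offset = 4.6·tan 30.36° = 2.694 m.
Total horizontal offset = 8.270 m.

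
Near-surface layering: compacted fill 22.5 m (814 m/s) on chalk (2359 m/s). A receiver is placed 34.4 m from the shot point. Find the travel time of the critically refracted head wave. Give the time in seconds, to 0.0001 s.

0.0665 s

θ_c = arcsin(V₁/V₂) = arcsin(814/2359) = 20.19°, cos θ_c = 0.9386.
Intercept time tᵢ = 2h cos θ_c / V₁ = 2·22.5·0.9386/814 = 0.05189 s.
t = x/V₂ + tᵢ = 34.4/2359 + 0.05189 = 0.06647 s.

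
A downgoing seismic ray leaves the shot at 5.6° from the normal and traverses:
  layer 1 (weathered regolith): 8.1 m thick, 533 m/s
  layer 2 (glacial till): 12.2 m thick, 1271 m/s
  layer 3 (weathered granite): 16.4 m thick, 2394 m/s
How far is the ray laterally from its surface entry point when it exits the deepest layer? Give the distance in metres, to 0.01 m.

11.71 m

Ray parameter p = sin 5.6° / 533 m/s = 1.8308e-04 s/m.
Layer 1: θ = 5.60°; offset = 8.1·tan 5.60° = 0.7942 m.
Layer 2: sin θ = p·1271 = 0.2327 → θ = 13.46°; offset = 12.2·tan 13.46° = 2.9190 m.
Layer 3: sin θ = p·2394 = 0.4383 → θ = 26.00°; offset = 16.4·tan 26.00° = 7.9972 m.
Summing the layer offsets gives 11.7104 m.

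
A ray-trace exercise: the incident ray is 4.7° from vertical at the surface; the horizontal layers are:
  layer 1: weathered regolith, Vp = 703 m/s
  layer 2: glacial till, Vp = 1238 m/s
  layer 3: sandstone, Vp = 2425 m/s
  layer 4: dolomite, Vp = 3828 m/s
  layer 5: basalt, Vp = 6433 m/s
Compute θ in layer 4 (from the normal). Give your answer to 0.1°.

Ray parameter p = sin 4.7° / 703 = 1.1656e-04 s/m.
sin θ_4 = p·V_4 = 1.1656e-04 × 3828 = 0.4462.
θ_4 = 26.50° from the vertical.

26.5°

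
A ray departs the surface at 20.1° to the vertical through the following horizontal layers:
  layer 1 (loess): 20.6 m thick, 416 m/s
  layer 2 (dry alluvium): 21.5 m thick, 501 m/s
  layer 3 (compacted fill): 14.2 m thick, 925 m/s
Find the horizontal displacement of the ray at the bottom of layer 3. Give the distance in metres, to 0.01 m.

p = sin θ₁/V₁ = sin 20.1°/416 = 8.2611e-04 s/m is conserved through the stack.
Layer 1: θ = 20.10°; offset = 20.6·tan 20.10° = 7.5385 m.
Layer 2: sin θ = p·501 = 0.4139 → θ = 24.45°; offset = 21.5·tan 24.45° = 9.7749 m.
Layer 3: sin θ = p·925 = 0.7641 → θ = 49.83°; offset = 14.2·tan 49.83° = 16.8220 m.
Summing the layer offsets gives 34.1354 m.

34.14 m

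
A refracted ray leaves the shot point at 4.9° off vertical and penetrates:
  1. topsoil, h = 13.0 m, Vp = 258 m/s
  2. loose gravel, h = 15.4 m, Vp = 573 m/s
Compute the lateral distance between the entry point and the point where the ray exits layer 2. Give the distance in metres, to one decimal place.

4.1 m

Apply Snell's law at each interface; in layer i the horizontal offset is hᵢ·tan θᵢ.
Layer 1: θ = 4.90°; offset = 13.0·tan 4.90° = 1.114 m.
Layer 2: sin θ = 573·sin 4.9°/258 = 0.1897, θ = 10.94°; offset = 15.4·tan 10.94° = 2.975 m.
Σ offsets = 4.090 m.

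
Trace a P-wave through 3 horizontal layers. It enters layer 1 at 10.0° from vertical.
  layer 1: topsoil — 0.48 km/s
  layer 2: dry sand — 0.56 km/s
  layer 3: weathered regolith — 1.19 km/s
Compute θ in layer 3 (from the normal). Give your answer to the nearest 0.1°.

Ray parameter p = sin 10.0° / 0.48 = 3.6177e-01 s/km.
sin θ_3 = p·V_3 = 3.6177e-01 × 1.19 = 0.4305.
θ_3 = 25.50° from the vertical.

25.5°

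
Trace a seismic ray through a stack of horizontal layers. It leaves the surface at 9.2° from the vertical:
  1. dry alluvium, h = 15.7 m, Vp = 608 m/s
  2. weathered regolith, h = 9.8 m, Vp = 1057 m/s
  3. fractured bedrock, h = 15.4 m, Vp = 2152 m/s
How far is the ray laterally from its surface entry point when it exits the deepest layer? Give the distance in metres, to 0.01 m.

15.95 m

Ray parameter p = sin 9.2° / 608 m/s = 2.6296e-04 s/m.
Layer 1: θ = 9.20°; offset = 15.7·tan 9.20° = 2.5428 m.
Layer 2: sin θ = p·1057 = 0.2780 → θ = 16.14°; offset = 9.8·tan 16.14° = 2.8357 m.
Layer 3: sin θ = p·2152 = 0.5659 → θ = 34.46°; offset = 15.4·tan 34.46° = 10.5701 m.
Σ offsets = 15.9486 m.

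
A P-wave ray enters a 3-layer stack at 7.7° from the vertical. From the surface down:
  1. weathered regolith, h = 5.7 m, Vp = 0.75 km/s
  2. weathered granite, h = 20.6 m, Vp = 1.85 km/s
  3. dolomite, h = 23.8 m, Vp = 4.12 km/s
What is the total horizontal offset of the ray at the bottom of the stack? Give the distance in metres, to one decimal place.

Apply Snell's law at each interface; in layer i the horizontal offset is hᵢ·tan θᵢ.
Layer 1: θ = 7.70°; offset = 5.7·tan 7.70° = 0.771 m.
Layer 2: sin θ = 1.85·sin 7.7°/0.75 = 0.3305, θ = 19.30°; offset = 20.6·tan 19.30° = 7.214 m.
Layer 3: sin θ = 4.12·sin 7.7°/0.75 = 0.7360, θ = 47.39°; offset = 23.8·tan 47.39° = 25.877 m.
Summing the layer offsets gives 33.862 m.

33.9 m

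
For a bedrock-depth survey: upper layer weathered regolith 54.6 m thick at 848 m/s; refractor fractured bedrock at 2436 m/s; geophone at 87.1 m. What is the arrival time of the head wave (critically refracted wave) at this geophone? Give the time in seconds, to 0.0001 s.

0.1565 s

θ_c = arcsin(V₁/V₂) = arcsin(848/2436) = 20.37°, cos θ_c = 0.9375.
Intercept time tᵢ = 2h cos θ_c / V₁ = 2·54.6·0.9375/848 = 0.12072 s.
t = x/V₂ + tᵢ = 87.1/2436 + 0.12072 = 0.15647 s.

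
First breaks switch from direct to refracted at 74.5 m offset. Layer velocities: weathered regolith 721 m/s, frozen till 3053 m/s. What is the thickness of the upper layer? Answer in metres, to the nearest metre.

x_cross = 2h·√((V₂+V₁)/(V₂−V₁)) → h = x_cross / (2·√((V₂+V₁)/(V₂−V₁))).
√((V₂+V₁)/(V₂−V₁)) = √((3053+721)/(3053−721)) = 1.2721.
h = 74.5 / (2·1.2721) = 29.28 m.

29 m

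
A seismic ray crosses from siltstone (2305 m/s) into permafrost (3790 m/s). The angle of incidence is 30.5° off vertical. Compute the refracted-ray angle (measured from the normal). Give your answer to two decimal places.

sin θ₁/V₁ = sin θ₂/V₂ ⇒ sin θ₂ = 3790·sin 30.5°/2305 = 3790·0.5075/2305 = 0.8345.
θ₂ = sin⁻¹(0.8345) = 56.57° (from vertical).

56.57°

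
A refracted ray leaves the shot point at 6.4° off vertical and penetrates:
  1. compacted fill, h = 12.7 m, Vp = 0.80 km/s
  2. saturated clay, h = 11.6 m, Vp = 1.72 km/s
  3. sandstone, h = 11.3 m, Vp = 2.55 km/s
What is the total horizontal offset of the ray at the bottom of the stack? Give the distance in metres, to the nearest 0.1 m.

p = sin θ₁/V₁ = sin 6.4°/0.80 = 1.3934e-01 s/km is conserved through the stack.
Layer 1: θ = 6.40°; offset = 12.7·tan 6.40° = 1.425 m.
Layer 2: sin θ = p·1.72 = 0.2397 → θ = 13.87°; offset = 11.6·tan 13.87° = 2.863 m.
Layer 3: sin θ = p·2.55 = 0.3553 → θ = 20.81°; offset = 11.3·tan 20.81° = 4.295 m.
Summing the layer offsets gives 8.583 m.

8.6 m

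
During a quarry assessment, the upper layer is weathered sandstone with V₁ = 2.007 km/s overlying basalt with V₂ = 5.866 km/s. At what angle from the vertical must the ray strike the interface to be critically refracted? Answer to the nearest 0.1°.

Critical incidence: sin θ_c = V₁/V₂ = 2.007/5.866 = 0.3421.
θ_c = arcsin 0.3421 = 20.01°.

20.0°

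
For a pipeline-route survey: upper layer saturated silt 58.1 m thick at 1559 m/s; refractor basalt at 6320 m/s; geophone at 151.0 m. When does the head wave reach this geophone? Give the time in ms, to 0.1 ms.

θ_c = arcsin(V₁/V₂) = arcsin(1559/6320) = 14.28°, cos θ_c = 0.9691.
Intercept time tᵢ = 2h cos θ_c / V₁ = 2·58.1·0.9691/1559 = 0.07223 s.
t = x/V₂ + tᵢ = 151.0/6320 + 0.07223 = 0.09612 s.

96.1 ms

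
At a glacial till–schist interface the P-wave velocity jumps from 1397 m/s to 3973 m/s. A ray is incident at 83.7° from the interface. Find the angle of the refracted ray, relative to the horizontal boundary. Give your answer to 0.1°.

71.8°

Angle from the normal: 90° − 83.7° = 6.3°.
sin θ₁/V₁ = sin θ₂/V₂ ⇒ sin θ₂ = 3973·sin 6.3°/1397 = 3973·0.1097/1397 = 0.3121.
θ₂ = sin⁻¹(0.3121) = 18.18° (from vertical).
From the interface: 90° − 18.18° = 71.82°.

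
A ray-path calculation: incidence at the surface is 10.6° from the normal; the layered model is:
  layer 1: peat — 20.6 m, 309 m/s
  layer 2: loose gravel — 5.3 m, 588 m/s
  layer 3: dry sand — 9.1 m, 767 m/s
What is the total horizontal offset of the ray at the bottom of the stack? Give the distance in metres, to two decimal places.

Apply Snell's law at each interface; in layer i the horizontal offset is hᵢ·tan θᵢ.
Layer 1: θ = 10.60°; offset = 20.6·tan 10.60° = 3.8552 m.
Layer 2: sin θ = 588·sin 10.6°/309 = 0.3500, θ = 20.49°; offset = 5.3·tan 20.49° = 1.9805 m.
Layer 3: sin θ = 767·sin 10.6°/309 = 0.4566, θ = 27.17°; offset = 9.1·tan 27.17° = 4.6704 m.
Σ offsets = 10.5061 m.

10.51 m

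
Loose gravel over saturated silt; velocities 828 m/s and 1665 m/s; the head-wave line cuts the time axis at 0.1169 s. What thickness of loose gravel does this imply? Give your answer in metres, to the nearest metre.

56 m

θ_c = arcsin(828/1665) = 29.82°; cos θ_c = 0.8676.
tᵢ = 2h cos θ_c/V₁ ⇒ h = tᵢ·V₁/(2 cos θ_c) = 0.1169·828/(2·0.8676) = 55.78 m.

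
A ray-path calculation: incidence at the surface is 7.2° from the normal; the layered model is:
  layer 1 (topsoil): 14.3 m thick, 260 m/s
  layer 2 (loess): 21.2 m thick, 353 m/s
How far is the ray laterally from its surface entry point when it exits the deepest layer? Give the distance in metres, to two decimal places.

Apply Snell's law at each interface; in layer i the horizontal offset is hᵢ·tan θᵢ.
Layer 1: θ = 7.20°; offset = 14.3·tan 7.20° = 1.8065 m.
Layer 2: sin θ = 353·sin 7.2°/260 = 0.1702, θ = 9.80°; offset = 21.2·tan 9.80° = 3.6609 m.
Σ offsets = 5.4674 m.

5.47 m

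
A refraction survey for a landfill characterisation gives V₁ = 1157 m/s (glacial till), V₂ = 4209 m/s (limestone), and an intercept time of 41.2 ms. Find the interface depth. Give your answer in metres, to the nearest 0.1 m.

θ_c = arcsin(1157/4209) = 15.96°; cos θ_c = 0.9615.
tᵢ = 2h cos θ_c/V₁ ⇒ h = tᵢ·V₁/(2 cos θ_c) = 0.0412·1157/(2·0.9615) = 24.79 m.

24.8 m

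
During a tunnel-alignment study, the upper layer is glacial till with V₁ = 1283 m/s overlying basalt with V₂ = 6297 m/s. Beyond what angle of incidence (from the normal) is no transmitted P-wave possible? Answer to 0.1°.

At critical incidence the refracted ray runs along the interface (θ₂ = 90°), so sin θ_c = V₁/V₂.
θ_c = arcsin(1283/6297) = arcsin 0.2037 = 11.76°.

11.8°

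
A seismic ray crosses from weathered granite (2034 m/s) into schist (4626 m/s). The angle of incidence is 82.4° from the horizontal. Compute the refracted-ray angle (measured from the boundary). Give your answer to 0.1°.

72.5°

Convert to the normal: θ₁ = 90° − 82.4° = 7.6°.
sin θ₁/V₁ = sin θ₂/V₂ ⇒ sin θ₂ = 4626·sin 7.6°/2034 = 4626·0.1323/2034 = 0.3008.
θ₂ = arcsin 0.3008 = 17.51° from the normal.
From the interface: 90° − 17.51° = 72.49°.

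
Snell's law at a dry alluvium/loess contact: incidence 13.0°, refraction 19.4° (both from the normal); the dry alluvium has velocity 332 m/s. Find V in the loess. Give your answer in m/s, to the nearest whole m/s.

Snell's law: sin 13.0°/V₁ = sin 19.4°/V₂.
V₂ = V₁·sin 19.4°/sin 13.0° = 332 × 1.4766 = 490.23 m/s.

490 m/s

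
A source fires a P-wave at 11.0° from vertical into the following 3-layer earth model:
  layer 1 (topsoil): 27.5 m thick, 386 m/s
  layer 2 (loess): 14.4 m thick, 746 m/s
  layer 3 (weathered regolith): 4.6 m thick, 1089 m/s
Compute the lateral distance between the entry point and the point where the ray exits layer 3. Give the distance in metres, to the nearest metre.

Apply Snell's law at each interface; in layer i the horizontal offset is hᵢ·tan θᵢ.
Layer 1: θ = 11.00°; offset = 27.5·tan 11.00° = 5.345 m.
Layer 2: sin θ = 746·sin 11.0°/386 = 0.3688, θ = 21.64°; offset = 14.4·tan 21.64° = 5.713 m.
Layer 3: sin θ = 1089·sin 11.0°/386 = 0.5383, θ = 32.57°; offset = 4.6·tan 32.57° = 2.938 m.
Summing the layer offsets gives 13.997 m.

14 m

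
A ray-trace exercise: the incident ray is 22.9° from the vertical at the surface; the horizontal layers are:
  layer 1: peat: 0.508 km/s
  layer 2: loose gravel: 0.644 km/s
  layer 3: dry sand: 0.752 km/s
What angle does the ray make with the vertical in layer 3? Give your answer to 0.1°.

Ray parameter p = sin 22.9° / 0.508 = 7.6599e-01 s/km.
sin θ_3 = p·V_3 = 7.6599e-01 × 0.752 = 0.5760.
θ_3 = 35.17° from the vertical.

35.2°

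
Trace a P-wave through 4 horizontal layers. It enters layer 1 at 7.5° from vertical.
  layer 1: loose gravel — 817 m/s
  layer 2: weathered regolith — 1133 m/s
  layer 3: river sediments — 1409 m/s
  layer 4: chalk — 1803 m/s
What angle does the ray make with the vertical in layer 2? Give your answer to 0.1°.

Snell's law across each interface conserves sin θ / V, so sin θ_2 = V_2·sin θ₁/V₁.
sin θ_2 = 1133 × sin 7.5° / 817 = 0.1810.
θ_2 = arcsin 0.1810 = 10.43°.

10.4°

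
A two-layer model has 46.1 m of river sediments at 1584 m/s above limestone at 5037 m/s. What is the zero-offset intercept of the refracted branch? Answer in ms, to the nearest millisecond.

55 ms

tᵢ = 2h·√(V₂²−V₁²)/(V₁V₂).
√(V₂²−V₁²) = √(5037²−1584²) = 4781.5 m/s.
tᵢ = 2·46.1·4781.5/(1584·5037) = 0.05525 s.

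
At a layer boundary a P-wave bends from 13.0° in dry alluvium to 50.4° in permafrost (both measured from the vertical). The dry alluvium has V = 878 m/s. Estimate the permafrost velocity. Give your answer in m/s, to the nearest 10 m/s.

3010 m/s

Snell's law: sin 13.0°/V₁ = sin 50.4°/V₂.
V₂ = V₁·sin 50.4°/sin 13.0° = 878 × 3.4252 = 3007.37 m/s.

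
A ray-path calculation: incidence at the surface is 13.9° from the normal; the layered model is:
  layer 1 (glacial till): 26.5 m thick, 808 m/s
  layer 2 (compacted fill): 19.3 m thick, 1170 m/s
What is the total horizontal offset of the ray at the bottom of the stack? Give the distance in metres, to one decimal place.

p = sin θ₁/V₁ = sin 13.9°/808 = 2.9731e-04 s/m is conserved through the stack.
Layer 1: θ = 13.90°; offset = 26.5·tan 13.90° = 6.558 m.
Layer 2: sin θ = p·1170 = 0.3479 → θ = 20.36°; offset = 19.3·tan 20.36° = 7.161 m.
Σ offsets = 13.719 m.

13.7 m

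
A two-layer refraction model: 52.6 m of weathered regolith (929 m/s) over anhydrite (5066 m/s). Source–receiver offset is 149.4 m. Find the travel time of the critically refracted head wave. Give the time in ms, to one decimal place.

θ_c = arcsin(V₁/V₂) = arcsin(929/5066) = 10.57°, cos θ_c = 0.9830.
Intercept time tᵢ = 2h cos θ_c / V₁ = 2·52.6·0.9830/929 = 0.11132 s.
t = x/V₂ + tᵢ = 149.4/5066 + 0.11132 = 0.14081 s.

140.8 ms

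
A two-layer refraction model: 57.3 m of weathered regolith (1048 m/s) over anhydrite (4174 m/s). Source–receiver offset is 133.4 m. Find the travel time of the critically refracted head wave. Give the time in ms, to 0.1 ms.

137.8 ms

t = x/V₂ + 2h·√(V₂²−V₁²)/(V₁V₂).
√(V₂²−V₁²) = √(4174²−1048²) = 4040.3 m/s; delay term = 2·57.3·4040.3/(1048·4174) = 0.10585 s.
t = 133.4/4174 + 0.10585 = 0.13781 s.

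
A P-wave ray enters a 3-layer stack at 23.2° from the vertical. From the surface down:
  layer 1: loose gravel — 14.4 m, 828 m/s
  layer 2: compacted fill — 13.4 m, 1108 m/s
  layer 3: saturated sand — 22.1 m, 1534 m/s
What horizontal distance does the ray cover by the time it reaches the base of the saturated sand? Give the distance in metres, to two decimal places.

Apply Snell's law at each interface; in layer i the horizontal offset is hᵢ·tan θᵢ.
Layer 1: θ = 23.20°; offset = 14.4·tan 23.20° = 6.1718 m.
Layer 2: sin θ = 1108·sin 23.2°/828 = 0.5272, θ = 31.81°; offset = 13.4·tan 31.81° = 8.3128 m.
Layer 3: sin θ = 1534·sin 23.2°/828 = 0.7298, θ = 46.87°; offset = 22.1·tan 46.87° = 23.5942 m.
Σ offsets = 38.0788 m.

38.08 m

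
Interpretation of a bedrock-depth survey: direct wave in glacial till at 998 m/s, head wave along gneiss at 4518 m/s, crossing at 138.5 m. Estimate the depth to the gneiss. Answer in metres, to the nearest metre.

h = (x_cross/2)·√((V₂−V₁)/(V₂+V₁)).
(V₂−V₁)/(V₂+V₁) = (4518−998)/(4518+998) = 0.6381; √ = 0.7988.
h = (138.5/2)·0.7988 = 55.32 m.

55 m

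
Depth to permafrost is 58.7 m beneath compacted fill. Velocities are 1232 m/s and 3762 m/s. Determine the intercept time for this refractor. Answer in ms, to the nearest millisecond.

90 ms

θ_c = arcsin(V₁/V₂) = arcsin(1232/3762) = 19.12°; cos θ_c = 0.9449.
tᵢ = 2h·cos θ_c / V₁ = 2·58.7·0.9449 / 1232 = 0.09004 s.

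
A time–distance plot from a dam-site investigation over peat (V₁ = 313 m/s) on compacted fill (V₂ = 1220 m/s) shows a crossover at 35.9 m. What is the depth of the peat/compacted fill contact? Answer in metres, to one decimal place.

13.8 m

h = (x_cross/2)·√((V₂−V₁)/(V₂+V₁)).
(V₂−V₁)/(V₂+V₁) = (1220−313)/(1220+313) = 0.5917; √ = 0.7692.
h = (35.9/2)·0.7692 = 13.81 m.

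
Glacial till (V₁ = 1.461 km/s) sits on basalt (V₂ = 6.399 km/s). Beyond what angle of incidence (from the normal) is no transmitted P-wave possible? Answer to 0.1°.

13.2°

Critical incidence: sin θ_c = V₁/V₂ = 1.461/6.399 = 0.2283.
θ_c = arcsin 0.2283 = 13.20°.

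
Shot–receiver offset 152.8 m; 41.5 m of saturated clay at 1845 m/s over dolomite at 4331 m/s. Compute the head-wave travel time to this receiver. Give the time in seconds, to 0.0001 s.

t = x/V₂ + 2h·√(V₂²−V₁²)/(V₁V₂).
√(V₂²−V₁²) = √(4331²−1845²) = 3918.4 m/s; delay term = 2·41.5·3918.4/(1845·4331) = 0.04070 s.
t = 152.8/4331 + 0.04070 = 0.07598 s.

0.0760 s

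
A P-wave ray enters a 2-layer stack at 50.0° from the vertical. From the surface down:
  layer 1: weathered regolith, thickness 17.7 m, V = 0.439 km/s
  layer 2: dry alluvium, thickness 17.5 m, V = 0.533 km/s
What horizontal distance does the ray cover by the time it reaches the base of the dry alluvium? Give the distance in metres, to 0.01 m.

Ray parameter p = sin 50.0° / 0.439 km/s = 1.7450e+00 s/km.
Layer 1: θ = 50.00°; offset = 17.7·tan 50.00° = 21.0940 m.
Layer 2: sin θ = p·0.533 = 0.9301 → θ = 68.45°; offset = 17.5·tan 68.45° = 44.3040 m.
Summing the layer offsets gives 65.3980 m.

65.40 m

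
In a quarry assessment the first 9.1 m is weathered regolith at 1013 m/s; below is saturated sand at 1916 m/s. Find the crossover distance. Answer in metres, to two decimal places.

32.78 m

x_cross = 2h·√((V₂+V₁)/(V₂−V₁)).
(V₂+V₁)/(V₂−V₁) = (1916+1013)/(1916−1013) = 3.2436; √ = 1.8010.
x_cross = 2·9.1·1.8010 = 32.78 m.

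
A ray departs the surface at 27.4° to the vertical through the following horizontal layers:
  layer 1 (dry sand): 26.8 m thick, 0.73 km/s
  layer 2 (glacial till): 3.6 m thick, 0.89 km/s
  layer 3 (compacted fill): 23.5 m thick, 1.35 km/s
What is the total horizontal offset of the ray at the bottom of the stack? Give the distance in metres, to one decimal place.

54.4 m

p = sin θ₁/V₁ = sin 27.4°/0.73 = 6.3041e-01 s/km is conserved through the stack.
Layer 1: θ = 27.40°; offset = 26.8·tan 27.40° = 13.892 m.
Layer 2: sin θ = p·0.89 = 0.5611 → θ = 34.13°; offset = 3.6·tan 34.13° = 2.440 m.
Layer 3: sin θ = p·1.35 = 0.8511 → θ = 58.33°; offset = 23.5·tan 58.33° = 38.089 m.
Summing the layer offsets gives 54.421 m.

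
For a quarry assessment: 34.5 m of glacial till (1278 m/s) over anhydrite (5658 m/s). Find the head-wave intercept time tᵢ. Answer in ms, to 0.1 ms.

52.6 ms

tᵢ = 2h·√(V₂²−V₁²)/(V₁V₂).
√(V₂²−V₁²) = √(5658²−1278²) = 5511.8 m/s.
tᵢ = 2·34.5·5511.8/(1278·5658) = 0.05260 s.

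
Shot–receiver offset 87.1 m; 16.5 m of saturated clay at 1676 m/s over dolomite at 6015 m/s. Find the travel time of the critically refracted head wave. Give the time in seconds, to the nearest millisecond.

t = x/V₂ + 2h·√(V₂²−V₁²)/(V₁V₂).
√(V₂²−V₁²) = √(6015²−1676²) = 5776.8 m/s; delay term = 2·16.5·5776.8/(1676·6015) = 0.01891 s.
t = 87.1/6015 + 0.01891 = 0.03339 s.

0.033 s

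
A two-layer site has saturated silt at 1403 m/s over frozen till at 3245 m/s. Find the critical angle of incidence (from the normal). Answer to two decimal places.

At critical incidence the refracted ray runs along the interface (θ₂ = 90°), so sin θ_c = V₁/V₂.
θ_c = arcsin(1403/3245) = arcsin 0.4324 = 25.62°.

25.62°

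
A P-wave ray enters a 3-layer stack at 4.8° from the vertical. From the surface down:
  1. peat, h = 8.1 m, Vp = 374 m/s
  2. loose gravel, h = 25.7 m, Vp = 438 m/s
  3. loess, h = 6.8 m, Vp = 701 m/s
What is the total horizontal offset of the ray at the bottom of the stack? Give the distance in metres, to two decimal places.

Ray parameter p = sin 4.8° / 374 m/s = 2.2374e-04 s/m.
Layer 1: θ = 4.80°; offset = 8.1·tan 4.80° = 0.6802 m.
Layer 2: sin θ = p·438 = 0.0980 → θ = 5.62°; offset = 25.7·tan 5.62° = 2.5307 m.
Layer 3: sin θ = p·701 = 0.1568 → θ = 9.02°; offset = 6.8·tan 9.02° = 1.0799 m.
Total horizontal offset = 4.2908 m.

4.29 m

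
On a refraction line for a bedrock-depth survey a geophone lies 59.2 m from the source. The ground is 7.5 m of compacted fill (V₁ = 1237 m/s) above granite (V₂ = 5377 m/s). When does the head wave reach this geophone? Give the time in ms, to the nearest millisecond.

θ_c = arcsin(V₁/V₂) = arcsin(1237/5377) = 13.30°, cos θ_c = 0.9732.
Intercept time tᵢ = 2h cos θ_c / V₁ = 2·7.5·0.9732/1237 = 0.01180 s.
t = x/V₂ + tᵢ = 59.2/5377 + 0.01180 = 0.02281 s.

23 ms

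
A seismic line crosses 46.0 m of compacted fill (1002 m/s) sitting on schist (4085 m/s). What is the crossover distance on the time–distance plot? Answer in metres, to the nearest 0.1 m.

118.2 m

θ_c = arcsin(1002/4085) = 14.20°, so cos θ_c = 0.9695 and tᵢ = 2h cos θ_c/V₁ = 0.0890 s.
At crossover x/V₁ = x/V₂ + tᵢ ⇒ x = tᵢ/(1/V₁ − 1/V₂) = 0.08901/(9.9800e-04 − 2.4480e-04) = 118.18 m.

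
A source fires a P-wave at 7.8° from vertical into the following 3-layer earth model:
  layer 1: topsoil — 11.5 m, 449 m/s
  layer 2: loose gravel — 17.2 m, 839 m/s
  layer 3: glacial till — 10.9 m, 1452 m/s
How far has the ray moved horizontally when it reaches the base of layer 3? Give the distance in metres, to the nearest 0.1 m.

Apply Snell's law at each interface; in layer i the horizontal offset is hᵢ·tan θᵢ.
Layer 1: θ = 7.80°; offset = 11.5·tan 7.80° = 1.575 m.
Layer 2: sin θ = 839·sin 7.8°/449 = 0.2536, θ = 14.69°; offset = 17.2·tan 14.69° = 4.509 m.
Layer 3: sin θ = 1452·sin 7.8°/449 = 0.4389, θ = 26.03°; offset = 10.9·tan 26.03° = 5.324 m.
Σ offsets = 11.409 m.

11.4 m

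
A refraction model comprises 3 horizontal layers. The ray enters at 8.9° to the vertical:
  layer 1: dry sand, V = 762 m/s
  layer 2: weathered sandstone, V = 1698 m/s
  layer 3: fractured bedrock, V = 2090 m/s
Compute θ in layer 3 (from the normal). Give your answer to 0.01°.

25.11°

Ray parameter p = sin 8.9° / 762 = 2.0303e-04 s/m.
sin θ_3 = p·V_3 = 2.0303e-04 × 2090 = 0.4243.
θ_3 = 25.11° from the vertical.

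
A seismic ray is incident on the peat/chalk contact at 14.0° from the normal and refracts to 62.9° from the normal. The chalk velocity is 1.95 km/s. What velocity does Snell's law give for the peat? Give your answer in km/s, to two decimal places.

0.53 km/s

Snell's law: sin 14.0°/V₁ = sin 62.9°/V₂.
V₁ = V₂·sin 14.0°/sin 62.9° = 1.95 × 0.2718 = 0.53 km/s.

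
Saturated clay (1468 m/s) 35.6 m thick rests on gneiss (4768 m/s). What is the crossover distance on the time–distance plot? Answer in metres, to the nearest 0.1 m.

97.9 m

θ_c = arcsin(1468/4768) = 17.93°, so cos θ_c = 0.9514 and tᵢ = 2h cos θ_c/V₁ = 0.0461 s.
At crossover x/V₁ = x/V₂ + tᵢ ⇒ x = tᵢ/(1/V₁ − 1/V₂) = 0.04615/(6.8120e-04 − 2.0973e-04) = 97.88 m.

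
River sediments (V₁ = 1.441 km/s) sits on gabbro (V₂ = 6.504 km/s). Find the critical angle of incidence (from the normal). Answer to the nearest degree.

At critical incidence the refracted ray runs along the interface (θ₂ = 90°), so sin θ_c = V₁/V₂.
θ_c = arcsin(1.441/6.504) = arcsin 0.2216 = 12.80°.

13°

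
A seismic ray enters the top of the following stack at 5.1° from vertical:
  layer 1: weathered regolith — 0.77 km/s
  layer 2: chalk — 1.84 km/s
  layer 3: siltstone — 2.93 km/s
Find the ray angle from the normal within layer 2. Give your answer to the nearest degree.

Snell's law across each interface conserves sin θ / V, so sin θ_2 = V_2·sin θ₁/V₁.
sin θ_2 = 1.84 × sin 5.1° / 0.77 = 0.2124.
θ_2 = arcsin 0.2124 = 12.26°.

12°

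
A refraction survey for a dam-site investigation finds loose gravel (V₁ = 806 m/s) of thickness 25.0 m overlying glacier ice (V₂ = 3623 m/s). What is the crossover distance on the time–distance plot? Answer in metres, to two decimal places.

x_cross = 2h·√((V₂+V₁)/(V₂−V₁)).
(V₂+V₁)/(V₂−V₁) = (3623+806)/(3623−806) = 1.5722; √ = 1.2539.
x_cross = 2·25.0·1.2539 = 62.69 m.

62.69 m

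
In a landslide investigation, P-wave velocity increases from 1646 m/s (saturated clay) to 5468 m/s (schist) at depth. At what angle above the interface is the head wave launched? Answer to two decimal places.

72.48°

At critical incidence the refracted ray runs along the interface (θ₂ = 90°), so sin θ_c = V₁/V₂.
θ_c = arcsin(1646/5468) = arcsin 0.3010 = 17.52°.
Measured from the interface: 90° − 17.52° = 72.48°.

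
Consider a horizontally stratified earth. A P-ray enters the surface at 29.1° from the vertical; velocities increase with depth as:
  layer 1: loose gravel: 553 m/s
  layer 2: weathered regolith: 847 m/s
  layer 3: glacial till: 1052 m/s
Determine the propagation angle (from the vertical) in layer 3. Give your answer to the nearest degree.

68°

Ray parameter p = sin 29.1° / 553 = 8.7945e-04 s/m.
sin θ_3 = p·V_3 = 8.7945e-04 × 1052 = 0.9252.
θ_3 = 67.70° from the vertical.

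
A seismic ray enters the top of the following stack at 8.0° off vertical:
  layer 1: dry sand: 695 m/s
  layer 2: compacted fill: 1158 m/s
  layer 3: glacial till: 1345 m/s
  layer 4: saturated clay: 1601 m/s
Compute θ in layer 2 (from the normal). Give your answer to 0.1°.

Snell's law across each interface conserves sin θ / V, so sin θ_2 = V_2·sin θ₁/V₁.
sin θ_2 = 1158 × sin 8.0° / 695 = 0.2319.
θ_2 = arcsin 0.2319 = 13.41°.

13.4°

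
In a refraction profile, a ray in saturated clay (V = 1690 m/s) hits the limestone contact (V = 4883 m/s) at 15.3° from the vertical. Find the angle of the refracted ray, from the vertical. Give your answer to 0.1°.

49.7°

Snell's law: sin θ₂ = (V₂/V₁)·sin θ₁ = (4883/1690)·sin 15.3° = 0.7624.
θ₂ = sin⁻¹(0.7624) = 49.68° (from vertical).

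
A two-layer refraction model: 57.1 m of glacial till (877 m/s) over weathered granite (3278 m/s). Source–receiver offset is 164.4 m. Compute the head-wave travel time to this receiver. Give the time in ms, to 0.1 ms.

θ_c = arcsin(V₁/V₂) = arcsin(877/3278) = 15.52°, cos θ_c = 0.9635.
Intercept time tᵢ = 2h cos θ_c / V₁ = 2·57.1·0.9635/877 = 0.12547 s.
t = x/V₂ + tᵢ = 164.4/3278 + 0.12547 = 0.17562 s.

175.6 ms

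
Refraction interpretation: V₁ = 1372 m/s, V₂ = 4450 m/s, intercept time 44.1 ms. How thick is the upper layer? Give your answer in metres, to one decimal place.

31.8 m

θ_c = arcsin(1372/4450) = 17.96°; cos θ_c = 0.9513.
tᵢ = 2h cos θ_c/V₁ ⇒ h = tᵢ·V₁/(2 cos θ_c) = 0.0441·1372/(2·0.9513) = 31.80 m.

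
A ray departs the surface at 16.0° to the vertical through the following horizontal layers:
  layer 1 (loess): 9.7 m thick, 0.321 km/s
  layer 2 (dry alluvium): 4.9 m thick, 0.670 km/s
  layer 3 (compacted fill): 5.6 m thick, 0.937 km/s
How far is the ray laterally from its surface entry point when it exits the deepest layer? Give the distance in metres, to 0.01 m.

13.82 m

Apply Snell's law at each interface; in layer i the horizontal offset is hᵢ·tan θᵢ.
Layer 1: θ = 16.00°; offset = 9.7·tan 16.00° = 2.7814 m.
Layer 2: sin θ = 0.670·sin 16.0°/0.321 = 0.5753, θ = 35.12°; offset = 4.9·tan 35.12° = 3.4466 m.
Layer 3: sin θ = 0.937·sin 16.0°/0.321 = 0.8046, θ = 53.57°; offset = 5.6·tan 53.57° = 7.5874 m.
Total horizontal offset = 13.8154 m.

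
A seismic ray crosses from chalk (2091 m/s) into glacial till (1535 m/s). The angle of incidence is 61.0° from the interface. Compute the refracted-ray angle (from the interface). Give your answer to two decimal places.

69.15°

Angle from the normal: 90° − 61.0° = 29.0°.
Snell's law: sin θ₂ = (V₂/V₁)·sin θ₁ = (1535/2091)·sin 29.0° = 0.3559.
θ₂ = arcsin 0.3559 = 20.85° from the normal.
From the interface: 90° − 20.85° = 69.15°.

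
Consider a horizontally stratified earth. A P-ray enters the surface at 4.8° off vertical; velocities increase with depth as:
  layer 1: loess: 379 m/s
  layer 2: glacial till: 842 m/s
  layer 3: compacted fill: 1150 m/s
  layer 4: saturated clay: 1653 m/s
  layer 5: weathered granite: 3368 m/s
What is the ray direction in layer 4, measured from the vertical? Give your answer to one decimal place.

Ray parameter p = sin 4.8° / 379 = 2.2079e-04 s/m.
sin θ_4 = p·V_4 = 2.2079e-04 × 1653 = 0.3650.
θ_4 = 21.41° from the vertical.

21.4°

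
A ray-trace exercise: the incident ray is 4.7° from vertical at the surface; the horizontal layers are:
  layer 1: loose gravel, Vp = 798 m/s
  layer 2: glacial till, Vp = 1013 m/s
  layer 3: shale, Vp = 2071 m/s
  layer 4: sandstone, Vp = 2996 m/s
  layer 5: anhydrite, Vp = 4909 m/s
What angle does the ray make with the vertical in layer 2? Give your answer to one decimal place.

Ray parameter p = sin 4.7° / 798 = 1.0268e-04 s/m.
sin θ_2 = p·V_2 = 1.0268e-04 × 1013 = 0.1040.
θ_2 = arcsin 0.1040 = 5.97°.

6.0°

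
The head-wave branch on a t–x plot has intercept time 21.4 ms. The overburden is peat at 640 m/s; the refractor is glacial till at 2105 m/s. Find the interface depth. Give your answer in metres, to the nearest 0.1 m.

h = tᵢ·V₁·V₂ / (2·√(V₂²−V₁²)).
√(V₂²−V₁²) = √(2105² − 640²) = 2005.3 m/s.
h = 0.0214 s × 640 × 2105 / (2 × 2005.3) = 7.19 m.

7.2 m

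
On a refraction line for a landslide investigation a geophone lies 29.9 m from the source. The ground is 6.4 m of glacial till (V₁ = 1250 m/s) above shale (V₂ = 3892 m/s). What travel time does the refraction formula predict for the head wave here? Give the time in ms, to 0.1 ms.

t = x/V₂ + 2h·√(V₂²−V₁²)/(V₁V₂).
√(V₂²−V₁²) = √(3892²−1250²) = 3685.8 m/s; delay term = 2·6.4·3685.8/(1250·3892) = 0.00970 s.
t = 29.9/3892 + 0.00970 = 0.01738 s.

17.4 ms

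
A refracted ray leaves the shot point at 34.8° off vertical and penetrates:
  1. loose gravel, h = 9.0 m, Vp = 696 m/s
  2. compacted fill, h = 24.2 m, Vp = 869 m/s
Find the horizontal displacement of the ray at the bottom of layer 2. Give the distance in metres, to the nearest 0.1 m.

Apply Snell's law at each interface; in layer i the horizontal offset is hᵢ·tan θᵢ.
Layer 1: θ = 34.80°; offset = 9.0·tan 34.80° = 6.255 m.
Layer 2: sin θ = 869·sin 34.8°/696 = 0.7126, θ = 45.44°; offset = 24.2·tan 45.44° = 24.578 m.
Summing the layer offsets gives 30.834 m.

30.8 m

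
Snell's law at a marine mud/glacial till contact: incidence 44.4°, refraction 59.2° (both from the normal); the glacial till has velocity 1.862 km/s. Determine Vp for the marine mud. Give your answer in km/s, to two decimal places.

sin 44.4° = 0.6997; sin 59.2° = 0.8590.
V₁ = V₂·(sin θ₁/sin θ₂) = 1.862·(0.6997/0.8590) = 1.52 km/s.

1.52 km/s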